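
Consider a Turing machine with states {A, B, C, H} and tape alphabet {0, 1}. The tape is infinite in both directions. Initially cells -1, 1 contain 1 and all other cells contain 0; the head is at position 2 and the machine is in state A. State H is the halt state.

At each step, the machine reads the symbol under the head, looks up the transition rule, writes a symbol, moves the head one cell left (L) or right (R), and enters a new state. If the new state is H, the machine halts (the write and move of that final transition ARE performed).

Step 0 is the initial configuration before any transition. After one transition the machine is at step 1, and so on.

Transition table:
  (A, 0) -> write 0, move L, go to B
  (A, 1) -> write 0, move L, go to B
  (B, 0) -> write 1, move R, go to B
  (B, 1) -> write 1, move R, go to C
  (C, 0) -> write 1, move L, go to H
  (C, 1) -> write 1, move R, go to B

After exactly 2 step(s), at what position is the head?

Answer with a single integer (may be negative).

Answer: 2

Derivation:
Step 1: in state A at pos 2, read 0 -> (A,0)->write 0,move L,goto B. Now: state=B, head=1, tape[-2..3]=010100 (head:    ^)
Step 2: in state B at pos 1, read 1 -> (B,1)->write 1,move R,goto C. Now: state=C, head=2, tape[-2..3]=010100 (head:     ^)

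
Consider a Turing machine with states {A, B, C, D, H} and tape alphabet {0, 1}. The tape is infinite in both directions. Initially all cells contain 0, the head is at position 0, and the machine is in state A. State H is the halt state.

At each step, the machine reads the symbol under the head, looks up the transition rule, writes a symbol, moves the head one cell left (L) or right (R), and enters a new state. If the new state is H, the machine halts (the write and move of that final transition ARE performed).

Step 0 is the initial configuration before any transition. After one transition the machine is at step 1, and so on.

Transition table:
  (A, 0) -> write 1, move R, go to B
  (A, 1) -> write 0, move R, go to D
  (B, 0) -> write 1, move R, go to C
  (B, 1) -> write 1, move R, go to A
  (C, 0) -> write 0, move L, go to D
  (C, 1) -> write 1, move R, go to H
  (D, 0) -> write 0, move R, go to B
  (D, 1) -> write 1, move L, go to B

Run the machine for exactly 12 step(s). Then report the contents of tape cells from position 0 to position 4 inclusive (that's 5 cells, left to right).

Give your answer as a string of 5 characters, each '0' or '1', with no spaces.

Answer: 10110

Derivation:
Step 1: in state A at pos 0, read 0 -> (A,0)->write 1,move R,goto B. Now: state=B, head=1, tape[-1..2]=0100 (head:   ^)
Step 2: in state B at pos 1, read 0 -> (B,0)->write 1,move R,goto C. Now: state=C, head=2, tape[-1..3]=01100 (head:    ^)
Step 3: in state C at pos 2, read 0 -> (C,0)->write 0,move L,goto D. Now: state=D, head=1, tape[-1..3]=01100 (head:   ^)
Step 4: in state D at pos 1, read 1 -> (D,1)->write 1,move L,goto B. Now: state=B, head=0, tape[-1..3]=01100 (head:  ^)
Step 5: in state B at pos 0, read 1 -> (B,1)->write 1,move R,goto A. Now: state=A, head=1, tape[-1..3]=01100 (head:   ^)
Step 6: in state A at pos 1, read 1 -> (A,1)->write 0,move R,goto D. Now: state=D, head=2, tape[-1..3]=01000 (head:    ^)
Step 7: in state D at pos 2, read 0 -> (D,0)->write 0,move R,goto B. Now: state=B, head=3, tape[-1..4]=010000 (head:     ^)
Step 8: in state B at pos 3, read 0 -> (B,0)->write 1,move R,goto C. Now: state=C, head=4, tape[-1..5]=0100100 (head:      ^)
Step 9: in state C at pos 4, read 0 -> (C,0)->write 0,move L,goto D. Now: state=D, head=3, tape[-1..5]=0100100 (head:     ^)
Step 10: in state D at pos 3, read 1 -> (D,1)->write 1,move L,goto B. Now: state=B, head=2, tape[-1..5]=0100100 (head:    ^)
Step 11: in state B at pos 2, read 0 -> (B,0)->write 1,move R,goto C. Now: state=C, head=3, tape[-1..5]=0101100 (head:     ^)
Step 12: in state C at pos 3, read 1 -> (C,1)->write 1,move R,goto H. Now: state=H, head=4, tape[-1..5]=0101100 (head:      ^)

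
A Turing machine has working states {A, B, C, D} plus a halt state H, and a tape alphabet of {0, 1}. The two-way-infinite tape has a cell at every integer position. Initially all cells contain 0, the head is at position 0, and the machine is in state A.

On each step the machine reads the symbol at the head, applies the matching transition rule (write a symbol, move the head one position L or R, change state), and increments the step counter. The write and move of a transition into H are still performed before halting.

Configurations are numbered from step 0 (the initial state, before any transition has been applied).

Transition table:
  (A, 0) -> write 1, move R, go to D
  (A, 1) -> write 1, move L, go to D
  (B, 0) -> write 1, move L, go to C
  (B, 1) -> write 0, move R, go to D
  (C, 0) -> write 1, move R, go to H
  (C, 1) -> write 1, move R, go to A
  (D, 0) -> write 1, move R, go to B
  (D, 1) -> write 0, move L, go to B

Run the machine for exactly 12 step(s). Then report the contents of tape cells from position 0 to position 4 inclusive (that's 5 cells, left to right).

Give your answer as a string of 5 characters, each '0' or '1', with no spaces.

Step 1: in state A at pos 0, read 0 -> (A,0)->write 1,move R,goto D. Now: state=D, head=1, tape[-1..2]=0100 (head:   ^)
Step 2: in state D at pos 1, read 0 -> (D,0)->write 1,move R,goto B. Now: state=B, head=2, tape[-1..3]=01100 (head:    ^)
Step 3: in state B at pos 2, read 0 -> (B,0)->write 1,move L,goto C. Now: state=C, head=1, tape[-1..3]=01110 (head:   ^)
Step 4: in state C at pos 1, read 1 -> (C,1)->write 1,move R,goto A. Now: state=A, head=2, tape[-1..3]=01110 (head:    ^)
Step 5: in state A at pos 2, read 1 -> (A,1)->write 1,move L,goto D. Now: state=D, head=1, tape[-1..3]=01110 (head:   ^)
Step 6: in state D at pos 1, read 1 -> (D,1)->write 0,move L,goto B. Now: state=B, head=0, tape[-1..3]=01010 (head:  ^)
Step 7: in state B at pos 0, read 1 -> (B,1)->write 0,move R,goto D. Now: state=D, head=1, tape[-1..3]=00010 (head:   ^)
Step 8: in state D at pos 1, read 0 -> (D,0)->write 1,move R,goto B. Now: state=B, head=2, tape[-1..3]=00110 (head:    ^)
Step 9: in state B at pos 2, read 1 -> (B,1)->write 0,move R,goto D. Now: state=D, head=3, tape[-1..4]=001000 (head:     ^)
Step 10: in state D at pos 3, read 0 -> (D,0)->write 1,move R,goto B. Now: state=B, head=4, tape[-1..5]=0010100 (head:      ^)
Step 11: in state B at pos 4, read 0 -> (B,0)->write 1,move L,goto C. Now: state=C, head=3, tape[-1..5]=0010110 (head:     ^)
Step 12: in state C at pos 3, read 1 -> (C,1)->write 1,move R,goto A. Now: state=A, head=4, tape[-1..5]=0010110 (head:      ^)

Answer: 01011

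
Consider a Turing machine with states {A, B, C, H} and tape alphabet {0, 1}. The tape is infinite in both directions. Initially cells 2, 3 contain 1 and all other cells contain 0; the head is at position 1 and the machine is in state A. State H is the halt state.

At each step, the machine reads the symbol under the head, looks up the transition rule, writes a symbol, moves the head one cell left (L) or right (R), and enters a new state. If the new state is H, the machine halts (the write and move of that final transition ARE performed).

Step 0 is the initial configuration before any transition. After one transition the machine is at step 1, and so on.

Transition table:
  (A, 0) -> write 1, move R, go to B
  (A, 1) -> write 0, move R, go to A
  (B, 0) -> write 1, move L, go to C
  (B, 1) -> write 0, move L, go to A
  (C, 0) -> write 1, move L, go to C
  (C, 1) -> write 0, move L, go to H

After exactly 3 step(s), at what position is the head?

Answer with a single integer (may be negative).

Answer: 2

Derivation:
Step 1: in state A at pos 1, read 0 -> (A,0)->write 1,move R,goto B. Now: state=B, head=2, tape[0..4]=01110 (head:   ^)
Step 2: in state B at pos 2, read 1 -> (B,1)->write 0,move L,goto A. Now: state=A, head=1, tape[0..4]=01010 (head:  ^)
Step 3: in state A at pos 1, read 1 -> (A,1)->write 0,move R,goto A. Now: state=A, head=2, tape[0..4]=00010 (head:   ^)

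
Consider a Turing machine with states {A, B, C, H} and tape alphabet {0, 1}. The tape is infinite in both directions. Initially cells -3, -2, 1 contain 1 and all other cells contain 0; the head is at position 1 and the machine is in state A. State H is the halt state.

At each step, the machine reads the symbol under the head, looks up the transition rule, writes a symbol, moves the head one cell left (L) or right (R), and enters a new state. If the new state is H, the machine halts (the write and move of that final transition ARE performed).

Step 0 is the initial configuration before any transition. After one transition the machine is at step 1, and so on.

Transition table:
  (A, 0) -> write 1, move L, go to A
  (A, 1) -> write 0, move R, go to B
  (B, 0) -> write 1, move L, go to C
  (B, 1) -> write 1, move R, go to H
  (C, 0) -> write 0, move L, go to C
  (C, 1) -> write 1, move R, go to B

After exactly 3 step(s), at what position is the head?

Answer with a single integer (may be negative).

Answer: 0

Derivation:
Step 1: in state A at pos 1, read 1 -> (A,1)->write 0,move R,goto B. Now: state=B, head=2, tape[-4..3]=01100000 (head:       ^)
Step 2: in state B at pos 2, read 0 -> (B,0)->write 1,move L,goto C. Now: state=C, head=1, tape[-4..3]=01100010 (head:      ^)
Step 3: in state C at pos 1, read 0 -> (C,0)->write 0,move L,goto C. Now: state=C, head=0, tape[-4..3]=01100010 (head:     ^)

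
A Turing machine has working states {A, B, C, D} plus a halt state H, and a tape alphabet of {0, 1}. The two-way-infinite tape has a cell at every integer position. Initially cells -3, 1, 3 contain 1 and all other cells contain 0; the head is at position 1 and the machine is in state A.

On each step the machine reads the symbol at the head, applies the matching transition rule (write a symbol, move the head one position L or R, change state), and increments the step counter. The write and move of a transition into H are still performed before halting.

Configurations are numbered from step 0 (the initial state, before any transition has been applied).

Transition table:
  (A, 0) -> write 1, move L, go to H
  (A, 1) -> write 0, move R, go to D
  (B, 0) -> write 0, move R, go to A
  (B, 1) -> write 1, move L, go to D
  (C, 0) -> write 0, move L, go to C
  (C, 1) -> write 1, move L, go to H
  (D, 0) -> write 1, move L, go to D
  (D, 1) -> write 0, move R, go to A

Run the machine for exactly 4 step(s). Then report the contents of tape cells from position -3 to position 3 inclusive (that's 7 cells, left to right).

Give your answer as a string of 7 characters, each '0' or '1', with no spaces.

Step 1: in state A at pos 1, read 1 -> (A,1)->write 0,move R,goto D. Now: state=D, head=2, tape[-4..4]=010000010 (head:       ^)
Step 2: in state D at pos 2, read 0 -> (D,0)->write 1,move L,goto D. Now: state=D, head=1, tape[-4..4]=010000110 (head:      ^)
Step 3: in state D at pos 1, read 0 -> (D,0)->write 1,move L,goto D. Now: state=D, head=0, tape[-4..4]=010001110 (head:     ^)
Step 4: in state D at pos 0, read 0 -> (D,0)->write 1,move L,goto D. Now: state=D, head=-1, tape[-4..4]=010011110 (head:    ^)

Answer: 1001111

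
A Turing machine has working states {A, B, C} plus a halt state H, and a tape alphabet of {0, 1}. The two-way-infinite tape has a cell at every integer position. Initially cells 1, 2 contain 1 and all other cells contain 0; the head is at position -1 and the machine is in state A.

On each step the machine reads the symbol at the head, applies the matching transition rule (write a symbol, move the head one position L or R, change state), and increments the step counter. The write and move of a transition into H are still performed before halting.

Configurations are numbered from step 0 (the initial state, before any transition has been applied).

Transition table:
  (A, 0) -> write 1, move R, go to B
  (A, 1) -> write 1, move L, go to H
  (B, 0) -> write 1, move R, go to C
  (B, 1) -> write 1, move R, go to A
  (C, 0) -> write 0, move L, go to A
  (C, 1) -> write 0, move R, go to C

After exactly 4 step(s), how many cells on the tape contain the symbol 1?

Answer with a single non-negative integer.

Answer: 2

Derivation:
Step 1: in state A at pos -1, read 0 -> (A,0)->write 1,move R,goto B. Now: state=B, head=0, tape[-2..3]=010110 (head:   ^)
Step 2: in state B at pos 0, read 0 -> (B,0)->write 1,move R,goto C. Now: state=C, head=1, tape[-2..3]=011110 (head:    ^)
Step 3: in state C at pos 1, read 1 -> (C,1)->write 0,move R,goto C. Now: state=C, head=2, tape[-2..3]=011010 (head:     ^)
Step 4: in state C at pos 2, read 1 -> (C,1)->write 0,move R,goto C. Now: state=C, head=3, tape[-2..4]=0110000 (head:      ^)
Cells containing 1 after step 4: {-1, 0} -> 2 cell(s)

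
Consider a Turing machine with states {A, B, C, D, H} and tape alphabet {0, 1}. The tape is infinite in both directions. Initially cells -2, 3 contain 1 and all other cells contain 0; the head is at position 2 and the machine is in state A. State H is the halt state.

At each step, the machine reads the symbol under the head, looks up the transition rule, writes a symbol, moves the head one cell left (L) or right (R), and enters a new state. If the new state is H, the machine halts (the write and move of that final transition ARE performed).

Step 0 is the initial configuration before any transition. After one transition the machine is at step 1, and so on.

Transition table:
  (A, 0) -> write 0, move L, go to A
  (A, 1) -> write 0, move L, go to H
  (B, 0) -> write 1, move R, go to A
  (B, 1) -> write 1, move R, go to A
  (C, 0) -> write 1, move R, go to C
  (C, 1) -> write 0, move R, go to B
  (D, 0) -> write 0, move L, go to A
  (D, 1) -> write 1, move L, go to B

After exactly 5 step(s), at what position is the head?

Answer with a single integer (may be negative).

Answer: -3

Derivation:
Step 1: in state A at pos 2, read 0 -> (A,0)->write 0,move L,goto A. Now: state=A, head=1, tape[-3..4]=01000010 (head:     ^)
Step 2: in state A at pos 1, read 0 -> (A,0)->write 0,move L,goto A. Now: state=A, head=0, tape[-3..4]=01000010 (head:    ^)
Step 3: in state A at pos 0, read 0 -> (A,0)->write 0,move L,goto A. Now: state=A, head=-1, tape[-3..4]=01000010 (head:   ^)
Step 4: in state A at pos -1, read 0 -> (A,0)->write 0,move L,goto A. Now: state=A, head=-2, tape[-3..4]=01000010 (head:  ^)
Step 5: in state A at pos -2, read 1 -> (A,1)->write 0,move L,goto H. Now: state=H, head=-3, tape[-4..4]=000000010 (head:  ^)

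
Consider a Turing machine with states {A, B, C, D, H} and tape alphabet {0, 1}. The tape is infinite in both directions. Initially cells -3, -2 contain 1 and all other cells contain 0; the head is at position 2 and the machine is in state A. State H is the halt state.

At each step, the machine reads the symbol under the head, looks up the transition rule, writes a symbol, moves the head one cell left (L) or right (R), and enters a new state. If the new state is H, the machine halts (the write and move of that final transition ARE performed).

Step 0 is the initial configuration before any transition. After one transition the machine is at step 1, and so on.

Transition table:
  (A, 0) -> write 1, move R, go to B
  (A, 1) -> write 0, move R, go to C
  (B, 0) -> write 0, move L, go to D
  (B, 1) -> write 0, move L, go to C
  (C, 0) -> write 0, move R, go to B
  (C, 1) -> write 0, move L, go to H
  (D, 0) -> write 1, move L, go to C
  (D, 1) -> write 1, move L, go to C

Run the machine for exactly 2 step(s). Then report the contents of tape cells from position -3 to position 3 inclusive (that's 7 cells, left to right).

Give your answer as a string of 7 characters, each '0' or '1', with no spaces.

Answer: 1100010

Derivation:
Step 1: in state A at pos 2, read 0 -> (A,0)->write 1,move R,goto B. Now: state=B, head=3, tape[-4..4]=011000100 (head:        ^)
Step 2: in state B at pos 3, read 0 -> (B,0)->write 0,move L,goto D. Now: state=D, head=2, tape[-4..4]=011000100 (head:       ^)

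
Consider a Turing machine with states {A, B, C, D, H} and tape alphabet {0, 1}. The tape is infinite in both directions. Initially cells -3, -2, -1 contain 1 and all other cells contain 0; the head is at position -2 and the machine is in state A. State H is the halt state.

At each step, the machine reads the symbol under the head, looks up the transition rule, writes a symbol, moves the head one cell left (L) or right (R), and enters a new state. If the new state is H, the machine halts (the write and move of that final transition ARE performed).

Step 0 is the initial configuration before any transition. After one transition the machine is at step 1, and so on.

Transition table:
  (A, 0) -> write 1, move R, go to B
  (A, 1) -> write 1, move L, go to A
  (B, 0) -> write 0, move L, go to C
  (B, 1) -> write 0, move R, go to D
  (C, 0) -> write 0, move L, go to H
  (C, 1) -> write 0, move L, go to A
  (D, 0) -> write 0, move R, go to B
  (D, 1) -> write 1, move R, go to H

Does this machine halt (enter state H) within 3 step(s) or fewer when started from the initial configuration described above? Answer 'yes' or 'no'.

Answer: no

Derivation:
Step 1: in state A at pos -2, read 1 -> (A,1)->write 1,move L,goto A. Now: state=A, head=-3, tape[-4..0]=01110 (head:  ^)
Step 2: in state A at pos -3, read 1 -> (A,1)->write 1,move L,goto A. Now: state=A, head=-4, tape[-5..0]=001110 (head:  ^)
Step 3: in state A at pos -4, read 0 -> (A,0)->write 1,move R,goto B. Now: state=B, head=-3, tape[-5..0]=011110 (head:   ^)
After 3 step(s): state = B (not H) -> not halted within 3 -> no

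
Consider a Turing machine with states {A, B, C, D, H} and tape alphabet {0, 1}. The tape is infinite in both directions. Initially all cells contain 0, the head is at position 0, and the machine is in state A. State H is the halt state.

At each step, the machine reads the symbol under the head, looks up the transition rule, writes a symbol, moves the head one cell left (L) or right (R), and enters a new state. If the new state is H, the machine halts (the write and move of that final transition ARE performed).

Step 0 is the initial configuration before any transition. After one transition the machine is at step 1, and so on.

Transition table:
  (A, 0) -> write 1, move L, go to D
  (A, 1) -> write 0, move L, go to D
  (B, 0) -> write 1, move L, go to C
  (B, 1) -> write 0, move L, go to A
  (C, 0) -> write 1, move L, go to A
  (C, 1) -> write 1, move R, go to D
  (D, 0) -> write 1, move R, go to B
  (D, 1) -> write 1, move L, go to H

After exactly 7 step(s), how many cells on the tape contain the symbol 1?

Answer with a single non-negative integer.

Answer: 2

Derivation:
Step 1: in state A at pos 0, read 0 -> (A,0)->write 1,move L,goto D. Now: state=D, head=-1, tape[-2..1]=0010 (head:  ^)
Step 2: in state D at pos -1, read 0 -> (D,0)->write 1,move R,goto B. Now: state=B, head=0, tape[-2..1]=0110 (head:   ^)
Step 3: in state B at pos 0, read 1 -> (B,1)->write 0,move L,goto A. Now: state=A, head=-1, tape[-2..1]=0100 (head:  ^)
Step 4: in state A at pos -1, read 1 -> (A,1)->write 0,move L,goto D. Now: state=D, head=-2, tape[-3..1]=00000 (head:  ^)
Step 5: in state D at pos -2, read 0 -> (D,0)->write 1,move R,goto B. Now: state=B, head=-1, tape[-3..1]=01000 (head:   ^)
Step 6: in state B at pos -1, read 0 -> (B,0)->write 1,move L,goto C. Now: state=C, head=-2, tape[-3..1]=01100 (head:  ^)
Step 7: in state C at pos -2, read 1 -> (C,1)->write 1,move R,goto D. Now: state=D, head=-1, tape[-3..1]=01100 (head:   ^)
Cells containing 1 after step 7: {-2, -1} -> 2 cell(s)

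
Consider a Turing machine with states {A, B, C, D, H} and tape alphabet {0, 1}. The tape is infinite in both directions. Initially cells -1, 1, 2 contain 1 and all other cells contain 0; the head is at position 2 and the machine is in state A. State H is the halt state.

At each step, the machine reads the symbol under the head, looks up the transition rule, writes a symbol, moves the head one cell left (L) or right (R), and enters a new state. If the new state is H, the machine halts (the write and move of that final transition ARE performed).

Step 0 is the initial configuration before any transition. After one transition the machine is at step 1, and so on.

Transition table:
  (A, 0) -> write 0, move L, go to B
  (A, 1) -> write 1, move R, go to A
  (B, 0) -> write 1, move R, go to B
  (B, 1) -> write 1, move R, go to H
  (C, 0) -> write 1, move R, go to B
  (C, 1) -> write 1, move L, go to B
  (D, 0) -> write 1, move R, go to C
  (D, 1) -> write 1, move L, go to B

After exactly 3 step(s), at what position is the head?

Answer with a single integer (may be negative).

Step 1: in state A at pos 2, read 1 -> (A,1)->write 1,move R,goto A. Now: state=A, head=3, tape[-2..4]=0101100 (head:      ^)
Step 2: in state A at pos 3, read 0 -> (A,0)->write 0,move L,goto B. Now: state=B, head=2, tape[-2..4]=0101100 (head:     ^)
Step 3: in state B at pos 2, read 1 -> (B,1)->write 1,move R,goto H. Now: state=H, head=3, tape[-2..4]=0101100 (head:      ^)

Answer: 3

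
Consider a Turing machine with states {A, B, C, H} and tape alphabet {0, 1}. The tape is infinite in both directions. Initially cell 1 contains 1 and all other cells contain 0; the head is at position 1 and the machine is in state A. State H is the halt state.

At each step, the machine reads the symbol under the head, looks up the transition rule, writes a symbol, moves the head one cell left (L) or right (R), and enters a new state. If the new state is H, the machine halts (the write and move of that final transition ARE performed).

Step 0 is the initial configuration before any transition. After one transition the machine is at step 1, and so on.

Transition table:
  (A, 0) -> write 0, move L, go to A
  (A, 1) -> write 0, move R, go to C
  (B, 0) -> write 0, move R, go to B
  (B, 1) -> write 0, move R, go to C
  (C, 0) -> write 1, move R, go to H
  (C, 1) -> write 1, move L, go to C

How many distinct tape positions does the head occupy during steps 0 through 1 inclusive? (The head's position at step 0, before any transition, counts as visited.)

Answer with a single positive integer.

Answer: 2

Derivation:
Step 1: in state A at pos 1, read 1 -> (A,1)->write 0,move R,goto C. Now: state=C, head=2, tape[0..3]=0000 (head:   ^)
Head positions at steps 0..1: starting at 1, distinct positions visited = {1, 2} -> 2 position(s)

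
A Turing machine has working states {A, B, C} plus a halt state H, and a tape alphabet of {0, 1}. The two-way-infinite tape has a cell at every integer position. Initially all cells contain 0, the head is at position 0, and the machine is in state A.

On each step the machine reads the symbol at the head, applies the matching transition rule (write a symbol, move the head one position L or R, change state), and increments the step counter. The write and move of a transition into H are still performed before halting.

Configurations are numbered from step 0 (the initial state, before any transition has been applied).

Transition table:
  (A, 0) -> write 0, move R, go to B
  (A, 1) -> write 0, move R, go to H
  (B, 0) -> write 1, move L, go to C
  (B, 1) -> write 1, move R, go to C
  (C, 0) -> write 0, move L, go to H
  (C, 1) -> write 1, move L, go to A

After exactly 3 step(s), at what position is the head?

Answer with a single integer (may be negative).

Answer: -1

Derivation:
Step 1: in state A at pos 0, read 0 -> (A,0)->write 0,move R,goto B. Now: state=B, head=1, tape[-1..2]=0000 (head:   ^)
Step 2: in state B at pos 1, read 0 -> (B,0)->write 1,move L,goto C. Now: state=C, head=0, tape[-1..2]=0010 (head:  ^)
Step 3: in state C at pos 0, read 0 -> (C,0)->write 0,move L,goto H. Now: state=H, head=-1, tape[-2..2]=00010 (head:  ^)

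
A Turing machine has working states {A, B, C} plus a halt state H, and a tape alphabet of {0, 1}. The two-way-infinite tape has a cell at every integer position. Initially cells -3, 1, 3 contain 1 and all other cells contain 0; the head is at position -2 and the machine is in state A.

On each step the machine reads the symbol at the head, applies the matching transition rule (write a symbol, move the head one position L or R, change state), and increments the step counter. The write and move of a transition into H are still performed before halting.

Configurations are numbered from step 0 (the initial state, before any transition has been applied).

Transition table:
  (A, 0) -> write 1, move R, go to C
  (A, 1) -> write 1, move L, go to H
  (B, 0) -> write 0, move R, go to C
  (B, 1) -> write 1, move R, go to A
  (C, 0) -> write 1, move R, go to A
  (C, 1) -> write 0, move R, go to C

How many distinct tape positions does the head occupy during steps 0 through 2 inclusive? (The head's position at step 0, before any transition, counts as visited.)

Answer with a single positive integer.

Step 1: in state A at pos -2, read 0 -> (A,0)->write 1,move R,goto C. Now: state=C, head=-1, tape[-4..4]=011001010 (head:    ^)
Step 2: in state C at pos -1, read 0 -> (C,0)->write 1,move R,goto A. Now: state=A, head=0, tape[-4..4]=011101010 (head:     ^)
Head positions at steps 0..2: starting at -2, distinct positions visited = {-2, -1, 0} -> 3 position(s)

Answer: 3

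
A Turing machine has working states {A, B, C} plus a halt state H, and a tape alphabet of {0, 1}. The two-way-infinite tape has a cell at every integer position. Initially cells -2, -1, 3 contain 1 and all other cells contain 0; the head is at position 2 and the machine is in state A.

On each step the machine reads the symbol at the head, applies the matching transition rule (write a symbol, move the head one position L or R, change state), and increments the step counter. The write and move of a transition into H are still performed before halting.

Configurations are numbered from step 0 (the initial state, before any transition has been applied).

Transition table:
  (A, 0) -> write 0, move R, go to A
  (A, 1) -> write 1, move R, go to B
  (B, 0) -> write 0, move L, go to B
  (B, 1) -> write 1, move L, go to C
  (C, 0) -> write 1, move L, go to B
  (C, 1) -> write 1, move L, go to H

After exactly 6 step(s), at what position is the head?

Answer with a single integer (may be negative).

Answer: 0

Derivation:
Step 1: in state A at pos 2, read 0 -> (A,0)->write 0,move R,goto A. Now: state=A, head=3, tape[-3..4]=01100010 (head:       ^)
Step 2: in state A at pos 3, read 1 -> (A,1)->write 1,move R,goto B. Now: state=B, head=4, tape[-3..5]=011000100 (head:        ^)
Step 3: in state B at pos 4, read 0 -> (B,0)->write 0,move L,goto B. Now: state=B, head=3, tape[-3..5]=011000100 (head:       ^)
Step 4: in state B at pos 3, read 1 -> (B,1)->write 1,move L,goto C. Now: state=C, head=2, tape[-3..5]=011000100 (head:      ^)
Step 5: in state C at pos 2, read 0 -> (C,0)->write 1,move L,goto B. Now: state=B, head=1, tape[-3..5]=011001100 (head:     ^)
Step 6: in state B at pos 1, read 0 -> (B,0)->write 0,move L,goto B. Now: state=B, head=0, tape[-3..5]=011001100 (head:    ^)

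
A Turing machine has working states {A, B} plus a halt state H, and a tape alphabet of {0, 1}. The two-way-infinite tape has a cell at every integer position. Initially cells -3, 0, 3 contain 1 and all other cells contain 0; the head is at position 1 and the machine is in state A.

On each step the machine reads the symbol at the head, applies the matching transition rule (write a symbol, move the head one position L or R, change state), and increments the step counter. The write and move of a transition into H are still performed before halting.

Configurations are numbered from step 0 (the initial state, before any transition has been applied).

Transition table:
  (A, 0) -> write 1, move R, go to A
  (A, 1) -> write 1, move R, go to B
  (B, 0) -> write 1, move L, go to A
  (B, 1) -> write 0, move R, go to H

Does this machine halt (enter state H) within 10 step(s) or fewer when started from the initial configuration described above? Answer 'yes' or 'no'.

Answer: yes

Derivation:
Step 1: in state A at pos 1, read 0 -> (A,0)->write 1,move R,goto A. Now: state=A, head=2, tape[-4..4]=010011010 (head:       ^)
Step 2: in state A at pos 2, read 0 -> (A,0)->write 1,move R,goto A. Now: state=A, head=3, tape[-4..4]=010011110 (head:        ^)
Step 3: in state A at pos 3, read 1 -> (A,1)->write 1,move R,goto B. Now: state=B, head=4, tape[-4..5]=0100111100 (head:         ^)
Step 4: in state B at pos 4, read 0 -> (B,0)->write 1,move L,goto A. Now: state=A, head=3, tape[-4..5]=0100111110 (head:        ^)
Step 5: in state A at pos 3, read 1 -> (A,1)->write 1,move R,goto B. Now: state=B, head=4, tape[-4..5]=0100111110 (head:         ^)
Step 6: in state B at pos 4, read 1 -> (B,1)->write 0,move R,goto H. Now: state=H, head=5, tape[-4..6]=01001111000 (head:          ^)
State H reached at step 6; 6 <= 10 -> yes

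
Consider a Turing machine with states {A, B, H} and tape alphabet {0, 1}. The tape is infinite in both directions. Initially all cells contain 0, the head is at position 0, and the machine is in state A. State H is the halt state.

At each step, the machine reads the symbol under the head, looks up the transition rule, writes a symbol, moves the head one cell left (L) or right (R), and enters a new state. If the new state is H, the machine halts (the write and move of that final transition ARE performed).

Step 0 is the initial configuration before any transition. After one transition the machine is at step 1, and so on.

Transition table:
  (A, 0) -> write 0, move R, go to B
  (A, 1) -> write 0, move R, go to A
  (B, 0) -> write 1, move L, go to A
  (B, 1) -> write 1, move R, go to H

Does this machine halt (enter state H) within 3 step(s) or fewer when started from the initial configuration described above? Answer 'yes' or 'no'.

Step 1: in state A at pos 0, read 0 -> (A,0)->write 0,move R,goto B. Now: state=B, head=1, tape[-1..2]=0000 (head:   ^)
Step 2: in state B at pos 1, read 0 -> (B,0)->write 1,move L,goto A. Now: state=A, head=0, tape[-1..2]=0010 (head:  ^)
Step 3: in state A at pos 0, read 0 -> (A,0)->write 0,move R,goto B. Now: state=B, head=1, tape[-1..2]=0010 (head:   ^)
After 3 step(s): state = B (not H) -> not halted within 3 -> no

Answer: no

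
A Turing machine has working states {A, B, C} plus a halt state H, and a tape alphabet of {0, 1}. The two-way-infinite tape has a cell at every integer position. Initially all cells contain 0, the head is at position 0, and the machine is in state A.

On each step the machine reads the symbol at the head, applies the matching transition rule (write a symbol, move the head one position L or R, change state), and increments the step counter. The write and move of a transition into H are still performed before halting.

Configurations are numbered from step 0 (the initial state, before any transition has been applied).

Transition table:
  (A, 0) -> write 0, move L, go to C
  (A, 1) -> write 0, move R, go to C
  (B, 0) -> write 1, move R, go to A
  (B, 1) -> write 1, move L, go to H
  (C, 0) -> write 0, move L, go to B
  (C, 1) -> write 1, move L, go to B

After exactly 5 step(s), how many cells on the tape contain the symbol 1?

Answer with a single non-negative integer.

Answer: 1

Derivation:
Step 1: in state A at pos 0, read 0 -> (A,0)->write 0,move L,goto C. Now: state=C, head=-1, tape[-2..1]=0000 (head:  ^)
Step 2: in state C at pos -1, read 0 -> (C,0)->write 0,move L,goto B. Now: state=B, head=-2, tape[-3..1]=00000 (head:  ^)
Step 3: in state B at pos -2, read 0 -> (B,0)->write 1,move R,goto A. Now: state=A, head=-1, tape[-3..1]=01000 (head:   ^)
Step 4: in state A at pos -1, read 0 -> (A,0)->write 0,move L,goto C. Now: state=C, head=-2, tape[-3..1]=01000 (head:  ^)
Step 5: in state C at pos -2, read 1 -> (C,1)->write 1,move L,goto B. Now: state=B, head=-3, tape[-4..1]=001000 (head:  ^)
Cells containing 1 after step 5: {-2} -> 1 cell(s)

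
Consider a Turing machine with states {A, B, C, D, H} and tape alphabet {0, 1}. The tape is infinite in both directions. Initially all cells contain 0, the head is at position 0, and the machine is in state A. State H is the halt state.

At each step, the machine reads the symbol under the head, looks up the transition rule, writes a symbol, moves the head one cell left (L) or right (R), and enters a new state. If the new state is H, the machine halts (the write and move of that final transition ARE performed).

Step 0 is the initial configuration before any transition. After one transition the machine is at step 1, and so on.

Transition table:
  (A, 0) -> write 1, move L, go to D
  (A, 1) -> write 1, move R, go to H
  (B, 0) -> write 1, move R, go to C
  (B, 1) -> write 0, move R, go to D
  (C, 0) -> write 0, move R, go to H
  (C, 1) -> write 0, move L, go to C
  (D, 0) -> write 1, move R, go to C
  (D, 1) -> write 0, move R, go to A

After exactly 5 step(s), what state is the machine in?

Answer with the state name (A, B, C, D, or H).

Step 1: in state A at pos 0, read 0 -> (A,0)->write 1,move L,goto D. Now: state=D, head=-1, tape[-2..1]=0010 (head:  ^)
Step 2: in state D at pos -1, read 0 -> (D,0)->write 1,move R,goto C. Now: state=C, head=0, tape[-2..1]=0110 (head:   ^)
Step 3: in state C at pos 0, read 1 -> (C,1)->write 0,move L,goto C. Now: state=C, head=-1, tape[-2..1]=0100 (head:  ^)
Step 4: in state C at pos -1, read 1 -> (C,1)->write 0,move L,goto C. Now: state=C, head=-2, tape[-3..1]=00000 (head:  ^)
Step 5: in state C at pos -2, read 0 -> (C,0)->write 0,move R,goto H. Now: state=H, head=-1, tape[-3..1]=00000 (head:   ^)

Answer: H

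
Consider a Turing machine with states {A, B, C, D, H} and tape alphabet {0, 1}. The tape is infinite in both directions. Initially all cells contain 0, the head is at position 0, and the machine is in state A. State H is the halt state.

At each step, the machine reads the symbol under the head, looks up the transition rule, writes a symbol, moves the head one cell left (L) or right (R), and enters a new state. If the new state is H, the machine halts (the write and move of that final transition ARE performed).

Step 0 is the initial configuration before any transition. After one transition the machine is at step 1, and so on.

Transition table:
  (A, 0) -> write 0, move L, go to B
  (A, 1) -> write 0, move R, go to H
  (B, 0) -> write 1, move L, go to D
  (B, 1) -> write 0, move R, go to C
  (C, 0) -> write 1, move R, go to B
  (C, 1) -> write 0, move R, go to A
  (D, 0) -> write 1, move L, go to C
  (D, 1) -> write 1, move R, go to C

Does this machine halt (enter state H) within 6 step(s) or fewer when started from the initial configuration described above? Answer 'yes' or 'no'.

Step 1: in state A at pos 0, read 0 -> (A,0)->write 0,move L,goto B. Now: state=B, head=-1, tape[-2..1]=0000 (head:  ^)
Step 2: in state B at pos -1, read 0 -> (B,0)->write 1,move L,goto D. Now: state=D, head=-2, tape[-3..1]=00100 (head:  ^)
Step 3: in state D at pos -2, read 0 -> (D,0)->write 1,move L,goto C. Now: state=C, head=-3, tape[-4..1]=001100 (head:  ^)
Step 4: in state C at pos -3, read 0 -> (C,0)->write 1,move R,goto B. Now: state=B, head=-2, tape[-4..1]=011100 (head:   ^)
Step 5: in state B at pos -2, read 1 -> (B,1)->write 0,move R,goto C. Now: state=C, head=-1, tape[-4..1]=010100 (head:    ^)
Step 6: in state C at pos -1, read 1 -> (C,1)->write 0,move R,goto A. Now: state=A, head=0, tape[-4..1]=010000 (head:     ^)
After 6 step(s): state = A (not H) -> not halted within 6 -> no

Answer: no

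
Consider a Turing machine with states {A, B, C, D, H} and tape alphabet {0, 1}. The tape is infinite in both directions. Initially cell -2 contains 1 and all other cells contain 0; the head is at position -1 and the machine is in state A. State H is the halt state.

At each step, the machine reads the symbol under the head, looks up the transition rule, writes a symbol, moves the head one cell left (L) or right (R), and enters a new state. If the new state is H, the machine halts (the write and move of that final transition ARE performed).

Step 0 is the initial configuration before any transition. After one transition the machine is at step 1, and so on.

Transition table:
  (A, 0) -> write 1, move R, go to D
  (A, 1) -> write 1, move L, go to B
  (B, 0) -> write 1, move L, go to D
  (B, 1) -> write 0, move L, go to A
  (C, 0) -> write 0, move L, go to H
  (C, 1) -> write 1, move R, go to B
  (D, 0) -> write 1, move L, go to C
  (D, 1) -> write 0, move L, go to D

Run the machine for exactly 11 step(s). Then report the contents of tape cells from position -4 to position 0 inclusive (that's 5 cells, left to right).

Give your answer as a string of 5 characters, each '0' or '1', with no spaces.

Answer: 01010

Derivation:
Step 1: in state A at pos -1, read 0 -> (A,0)->write 1,move R,goto D. Now: state=D, head=0, tape[-3..1]=01100 (head:    ^)
Step 2: in state D at pos 0, read 0 -> (D,0)->write 1,move L,goto C. Now: state=C, head=-1, tape[-3..1]=01110 (head:   ^)
Step 3: in state C at pos -1, read 1 -> (C,1)->write 1,move R,goto B. Now: state=B, head=0, tape[-3..1]=01110 (head:    ^)
Step 4: in state B at pos 0, read 1 -> (B,1)->write 0,move L,goto A. Now: state=A, head=-1, tape[-3..1]=01100 (head:   ^)
Step 5: in state A at pos -1, read 1 -> (A,1)->write 1,move L,goto B. Now: state=B, head=-2, tape[-3..1]=01100 (head:  ^)
Step 6: in state B at pos -2, read 1 -> (B,1)->write 0,move L,goto A. Now: state=A, head=-3, tape[-4..1]=000100 (head:  ^)
Step 7: in state A at pos -3, read 0 -> (A,0)->write 1,move R,goto D. Now: state=D, head=-2, tape[-4..1]=010100 (head:   ^)
Step 8: in state D at pos -2, read 0 -> (D,0)->write 1,move L,goto C. Now: state=C, head=-3, tape[-4..1]=011100 (head:  ^)
Step 9: in state C at pos -3, read 1 -> (C,1)->write 1,move R,goto B. Now: state=B, head=-2, tape[-4..1]=011100 (head:   ^)
Step 10: in state B at pos -2, read 1 -> (B,1)->write 0,move L,goto A. Now: state=A, head=-3, tape[-4..1]=010100 (head:  ^)
Step 11: in state A at pos -3, read 1 -> (A,1)->write 1,move L,goto B. Now: state=B, head=-4, tape[-5..1]=0010100 (head:  ^)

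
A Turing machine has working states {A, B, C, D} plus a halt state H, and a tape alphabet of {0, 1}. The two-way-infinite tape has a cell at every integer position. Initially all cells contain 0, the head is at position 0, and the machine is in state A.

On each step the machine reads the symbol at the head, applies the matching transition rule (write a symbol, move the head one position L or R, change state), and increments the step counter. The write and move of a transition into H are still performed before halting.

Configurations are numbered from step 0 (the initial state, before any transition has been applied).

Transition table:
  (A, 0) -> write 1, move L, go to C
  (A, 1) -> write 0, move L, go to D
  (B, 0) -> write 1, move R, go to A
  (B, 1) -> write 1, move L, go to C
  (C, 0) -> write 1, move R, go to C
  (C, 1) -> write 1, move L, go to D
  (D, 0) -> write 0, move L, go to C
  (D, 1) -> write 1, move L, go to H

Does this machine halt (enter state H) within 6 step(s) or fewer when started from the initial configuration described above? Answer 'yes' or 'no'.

Answer: yes

Derivation:
Step 1: in state A at pos 0, read 0 -> (A,0)->write 1,move L,goto C. Now: state=C, head=-1, tape[-2..1]=0010 (head:  ^)
Step 2: in state C at pos -1, read 0 -> (C,0)->write 1,move R,goto C. Now: state=C, head=0, tape[-2..1]=0110 (head:   ^)
Step 3: in state C at pos 0, read 1 -> (C,1)->write 1,move L,goto D. Now: state=D, head=-1, tape[-2..1]=0110 (head:  ^)
Step 4: in state D at pos -1, read 1 -> (D,1)->write 1,move L,goto H. Now: state=H, head=-2, tape[-3..1]=00110 (head:  ^)
State H reached at step 4; 4 <= 6 -> yes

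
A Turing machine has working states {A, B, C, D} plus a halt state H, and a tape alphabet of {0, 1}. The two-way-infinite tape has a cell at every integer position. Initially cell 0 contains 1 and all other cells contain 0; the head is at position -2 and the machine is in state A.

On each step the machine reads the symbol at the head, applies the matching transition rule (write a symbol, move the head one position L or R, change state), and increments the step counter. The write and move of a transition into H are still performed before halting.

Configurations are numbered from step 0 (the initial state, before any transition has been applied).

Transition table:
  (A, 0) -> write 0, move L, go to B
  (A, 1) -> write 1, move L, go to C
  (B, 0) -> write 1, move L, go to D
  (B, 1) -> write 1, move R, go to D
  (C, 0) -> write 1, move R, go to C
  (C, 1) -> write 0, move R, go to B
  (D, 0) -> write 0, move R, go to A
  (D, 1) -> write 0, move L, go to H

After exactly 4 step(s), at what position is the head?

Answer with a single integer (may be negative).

Answer: -4

Derivation:
Step 1: in state A at pos -2, read 0 -> (A,0)->write 0,move L,goto B. Now: state=B, head=-3, tape[-4..1]=000010 (head:  ^)
Step 2: in state B at pos -3, read 0 -> (B,0)->write 1,move L,goto D. Now: state=D, head=-4, tape[-5..1]=0010010 (head:  ^)
Step 3: in state D at pos -4, read 0 -> (D,0)->write 0,move R,goto A. Now: state=A, head=-3, tape[-5..1]=0010010 (head:   ^)
Step 4: in state A at pos -3, read 1 -> (A,1)->write 1,move L,goto C. Now: state=C, head=-4, tape[-5..1]=0010010 (head:  ^)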